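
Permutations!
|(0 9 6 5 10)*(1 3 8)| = 15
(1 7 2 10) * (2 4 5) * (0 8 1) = (0 8 1 7 4 5 2 10) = [8, 7, 10, 3, 5, 2, 6, 4, 1, 9, 0]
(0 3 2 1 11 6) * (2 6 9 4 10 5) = (0 3 6)(1 11 9 4 10 5 2) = [3, 11, 1, 6, 10, 2, 0, 7, 8, 4, 5, 9]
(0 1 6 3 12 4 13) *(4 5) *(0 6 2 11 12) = (0 1 2 11 12 5 4 13 6 3) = [1, 2, 11, 0, 13, 4, 3, 7, 8, 9, 10, 12, 5, 6]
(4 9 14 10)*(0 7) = (0 7)(4 9 14 10) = [7, 1, 2, 3, 9, 5, 6, 0, 8, 14, 4, 11, 12, 13, 10]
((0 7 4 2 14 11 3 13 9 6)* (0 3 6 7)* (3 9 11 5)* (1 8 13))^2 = (1 13 6 7 2 5)(3 8 11 9 4 14)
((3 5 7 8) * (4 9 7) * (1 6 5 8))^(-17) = (1 6 5 4 9 7)(3 8)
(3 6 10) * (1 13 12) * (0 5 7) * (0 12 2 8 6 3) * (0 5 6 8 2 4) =[6, 13, 2, 3, 0, 7, 10, 12, 8, 9, 5, 11, 1, 4] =(0 6 10 5 7 12 1 13 4)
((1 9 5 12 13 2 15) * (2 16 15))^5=((1 9 5 12 13 16 15))^5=(1 16 12 9 15 13 5)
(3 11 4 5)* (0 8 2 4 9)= (0 8 2 4 5 3 11 9)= [8, 1, 4, 11, 5, 3, 6, 7, 2, 0, 10, 9]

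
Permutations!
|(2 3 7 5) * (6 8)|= 4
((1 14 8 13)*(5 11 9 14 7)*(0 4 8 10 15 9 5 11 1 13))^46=(0 4 8)(1 11)(5 7)(9 10)(14 15)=((0 4 8)(1 7 11 5)(9 14 10 15))^46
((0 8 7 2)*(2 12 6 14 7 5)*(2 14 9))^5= (0 12 8 6 5 9 14 2 7)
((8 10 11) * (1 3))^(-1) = (1 3)(8 11 10)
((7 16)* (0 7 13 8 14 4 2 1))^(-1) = ((0 7 16 13 8 14 4 2 1))^(-1) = (0 1 2 4 14 8 13 16 7)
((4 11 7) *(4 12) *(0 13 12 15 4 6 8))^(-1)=(0 8 6 12 13)(4 15 7 11)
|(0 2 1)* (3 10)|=|(0 2 1)(3 10)|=6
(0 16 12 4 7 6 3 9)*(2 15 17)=(0 16 12 4 7 6 3 9)(2 15 17)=[16, 1, 15, 9, 7, 5, 3, 6, 8, 0, 10, 11, 4, 13, 14, 17, 12, 2]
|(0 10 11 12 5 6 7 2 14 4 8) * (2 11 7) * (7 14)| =|(0 10 14 4 8)(2 7 11 12 5 6)| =30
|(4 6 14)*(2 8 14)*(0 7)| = |(0 7)(2 8 14 4 6)| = 10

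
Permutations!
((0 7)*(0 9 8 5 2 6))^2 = (0 9 5 6 7 8 2)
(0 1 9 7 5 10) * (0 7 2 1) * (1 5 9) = [0, 1, 5, 3, 4, 10, 6, 9, 8, 2, 7] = (2 5 10 7 9)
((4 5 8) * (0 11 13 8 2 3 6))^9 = (13)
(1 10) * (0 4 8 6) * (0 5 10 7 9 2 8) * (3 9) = (0 4)(1 7 3 9 2 8 6 5 10) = [4, 7, 8, 9, 0, 10, 5, 3, 6, 2, 1]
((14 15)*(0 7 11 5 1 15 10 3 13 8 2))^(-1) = ((0 7 11 5 1 15 14 10 3 13 8 2))^(-1) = (0 2 8 13 3 10 14 15 1 5 11 7)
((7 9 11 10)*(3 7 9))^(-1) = (3 7)(9 10 11)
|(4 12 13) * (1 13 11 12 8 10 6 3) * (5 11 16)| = 28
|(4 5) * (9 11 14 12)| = |(4 5)(9 11 14 12)| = 4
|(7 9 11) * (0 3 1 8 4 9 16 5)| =|(0 3 1 8 4 9 11 7 16 5)| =10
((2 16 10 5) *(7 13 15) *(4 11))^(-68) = ((2 16 10 5)(4 11)(7 13 15))^(-68) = (16)(7 13 15)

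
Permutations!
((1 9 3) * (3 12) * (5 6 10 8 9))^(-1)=(1 3 12 9 8 10 6 5)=((1 5 6 10 8 9 12 3))^(-1)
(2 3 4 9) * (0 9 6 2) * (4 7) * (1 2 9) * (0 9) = (9)(0 1 2 3 7 4 6) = [1, 2, 3, 7, 6, 5, 0, 4, 8, 9]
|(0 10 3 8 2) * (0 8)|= |(0 10 3)(2 8)|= 6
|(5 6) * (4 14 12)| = |(4 14 12)(5 6)| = 6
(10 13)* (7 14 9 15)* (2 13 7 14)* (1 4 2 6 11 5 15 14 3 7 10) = (1 4 2 13)(3 7 6 11 5 15)(9 14) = [0, 4, 13, 7, 2, 15, 11, 6, 8, 14, 10, 5, 12, 1, 9, 3]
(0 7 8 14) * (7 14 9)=(0 14)(7 8 9)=[14, 1, 2, 3, 4, 5, 6, 8, 9, 7, 10, 11, 12, 13, 0]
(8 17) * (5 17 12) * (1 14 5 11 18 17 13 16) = (1 14 5 13 16)(8 12 11 18 17) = [0, 14, 2, 3, 4, 13, 6, 7, 12, 9, 10, 18, 11, 16, 5, 15, 1, 8, 17]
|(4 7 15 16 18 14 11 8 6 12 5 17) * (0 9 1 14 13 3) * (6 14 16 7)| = |(0 9 1 16 18 13 3)(4 6 12 5 17)(7 15)(8 14 11)| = 210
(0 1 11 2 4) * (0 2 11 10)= (11)(0 1 10)(2 4)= [1, 10, 4, 3, 2, 5, 6, 7, 8, 9, 0, 11]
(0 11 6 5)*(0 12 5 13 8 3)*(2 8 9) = [11, 1, 8, 0, 4, 12, 13, 7, 3, 2, 10, 6, 5, 9] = (0 11 6 13 9 2 8 3)(5 12)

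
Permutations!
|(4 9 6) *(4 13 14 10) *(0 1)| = 6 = |(0 1)(4 9 6 13 14 10)|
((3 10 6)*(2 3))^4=(10)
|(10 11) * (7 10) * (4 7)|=4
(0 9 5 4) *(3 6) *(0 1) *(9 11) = (0 11 9 5 4 1)(3 6) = [11, 0, 2, 6, 1, 4, 3, 7, 8, 5, 10, 9]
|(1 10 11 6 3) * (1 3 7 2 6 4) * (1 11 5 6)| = 6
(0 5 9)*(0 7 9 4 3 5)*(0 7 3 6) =(0 7 9 3 5 4 6) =[7, 1, 2, 5, 6, 4, 0, 9, 8, 3]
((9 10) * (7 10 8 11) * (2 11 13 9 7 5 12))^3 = (13)(2 12 5 11)(7 10) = ((2 11 5 12)(7 10)(8 13 9))^3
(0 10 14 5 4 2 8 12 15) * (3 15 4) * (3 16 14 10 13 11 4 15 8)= (0 13 11 4 2 3 8 12 15)(5 16 14)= [13, 1, 3, 8, 2, 16, 6, 7, 12, 9, 10, 4, 15, 11, 5, 0, 14]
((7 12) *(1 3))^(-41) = (1 3)(7 12)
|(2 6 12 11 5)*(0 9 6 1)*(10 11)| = |(0 9 6 12 10 11 5 2 1)| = 9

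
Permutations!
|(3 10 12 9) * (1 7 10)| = 6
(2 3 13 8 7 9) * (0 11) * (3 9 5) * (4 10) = (0 11)(2 9)(3 13 8 7 5)(4 10) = [11, 1, 9, 13, 10, 3, 6, 5, 7, 2, 4, 0, 12, 8]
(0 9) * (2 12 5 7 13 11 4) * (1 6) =(0 9)(1 6)(2 12 5 7 13 11 4) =[9, 6, 12, 3, 2, 7, 1, 13, 8, 0, 10, 4, 5, 11]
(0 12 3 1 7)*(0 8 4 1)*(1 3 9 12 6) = (0 6 1 7 8 4 3)(9 12) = [6, 7, 2, 0, 3, 5, 1, 8, 4, 12, 10, 11, 9]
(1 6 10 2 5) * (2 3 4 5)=[0, 6, 2, 4, 5, 1, 10, 7, 8, 9, 3]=(1 6 10 3 4 5)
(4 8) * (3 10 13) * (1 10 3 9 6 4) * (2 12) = [0, 10, 12, 3, 8, 5, 4, 7, 1, 6, 13, 11, 2, 9] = (1 10 13 9 6 4 8)(2 12)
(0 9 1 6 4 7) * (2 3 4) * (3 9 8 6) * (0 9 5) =(0 8 6 2 5)(1 3 4 7 9) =[8, 3, 5, 4, 7, 0, 2, 9, 6, 1]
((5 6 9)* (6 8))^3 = (5 9 6 8)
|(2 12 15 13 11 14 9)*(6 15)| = |(2 12 6 15 13 11 14 9)| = 8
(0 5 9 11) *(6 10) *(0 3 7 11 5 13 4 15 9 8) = (0 13 4 15 9 5 8)(3 7 11)(6 10) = [13, 1, 2, 7, 15, 8, 10, 11, 0, 5, 6, 3, 12, 4, 14, 9]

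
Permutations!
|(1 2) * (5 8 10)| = 6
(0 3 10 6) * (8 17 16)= (0 3 10 6)(8 17 16)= [3, 1, 2, 10, 4, 5, 0, 7, 17, 9, 6, 11, 12, 13, 14, 15, 8, 16]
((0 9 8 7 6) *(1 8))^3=((0 9 1 8 7 6))^3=(0 8)(1 6)(7 9)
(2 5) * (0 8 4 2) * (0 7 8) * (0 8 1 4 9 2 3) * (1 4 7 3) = (0 8 9 2 5 3)(1 7 4) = [8, 7, 5, 0, 1, 3, 6, 4, 9, 2]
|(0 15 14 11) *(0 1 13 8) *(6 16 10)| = |(0 15 14 11 1 13 8)(6 16 10)| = 21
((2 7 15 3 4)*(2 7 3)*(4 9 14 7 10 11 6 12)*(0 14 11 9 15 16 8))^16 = (0 14 7 16 8)(2 3 15)(4 6 9)(10 12 11)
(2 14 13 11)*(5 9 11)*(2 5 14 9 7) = (2 9 11 5 7)(13 14) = [0, 1, 9, 3, 4, 7, 6, 2, 8, 11, 10, 5, 12, 14, 13]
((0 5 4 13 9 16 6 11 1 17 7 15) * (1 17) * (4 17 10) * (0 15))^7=((0 5 17 7)(4 13 9 16 6 11 10))^7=(0 7 17 5)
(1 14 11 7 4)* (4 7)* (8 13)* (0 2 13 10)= (0 2 13 8 10)(1 14 11 4)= [2, 14, 13, 3, 1, 5, 6, 7, 10, 9, 0, 4, 12, 8, 11]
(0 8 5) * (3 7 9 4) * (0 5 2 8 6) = (0 6)(2 8)(3 7 9 4) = [6, 1, 8, 7, 3, 5, 0, 9, 2, 4]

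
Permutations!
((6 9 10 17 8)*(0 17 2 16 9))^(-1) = ((0 17 8 6)(2 16 9 10))^(-1) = (0 6 8 17)(2 10 9 16)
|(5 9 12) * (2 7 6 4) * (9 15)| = |(2 7 6 4)(5 15 9 12)| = 4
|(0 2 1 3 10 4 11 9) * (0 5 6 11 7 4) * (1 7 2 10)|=12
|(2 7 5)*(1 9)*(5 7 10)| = |(1 9)(2 10 5)| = 6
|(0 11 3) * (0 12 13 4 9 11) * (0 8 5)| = 6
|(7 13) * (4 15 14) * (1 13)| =3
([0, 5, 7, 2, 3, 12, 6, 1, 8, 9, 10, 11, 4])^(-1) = (1 7 2 3 4 12 5)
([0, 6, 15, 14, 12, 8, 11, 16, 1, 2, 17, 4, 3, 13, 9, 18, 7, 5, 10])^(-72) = (1 4 14 15 17)(2 10 8 11 3)(5 6 12 9 18)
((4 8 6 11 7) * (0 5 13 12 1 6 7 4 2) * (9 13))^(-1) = (0 2 7 8 4 11 6 1 12 13 9 5)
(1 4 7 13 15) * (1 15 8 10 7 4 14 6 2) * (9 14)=(15)(1 9 14 6 2)(7 13 8 10)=[0, 9, 1, 3, 4, 5, 2, 13, 10, 14, 7, 11, 12, 8, 6, 15]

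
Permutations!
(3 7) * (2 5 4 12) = (2 5 4 12)(3 7) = [0, 1, 5, 7, 12, 4, 6, 3, 8, 9, 10, 11, 2]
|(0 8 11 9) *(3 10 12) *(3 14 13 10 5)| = 4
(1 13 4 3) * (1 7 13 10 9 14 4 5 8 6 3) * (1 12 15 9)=(1 10)(3 7 13 5 8 6)(4 12 15 9 14)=[0, 10, 2, 7, 12, 8, 3, 13, 6, 14, 1, 11, 15, 5, 4, 9]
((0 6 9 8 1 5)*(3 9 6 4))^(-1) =((0 4 3 9 8 1 5))^(-1) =(0 5 1 8 9 3 4)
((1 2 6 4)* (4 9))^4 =(1 4 9 6 2)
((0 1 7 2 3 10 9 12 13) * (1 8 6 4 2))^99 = (0 13 12 9 10 3 2 4 6 8)(1 7)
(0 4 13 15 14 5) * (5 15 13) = (0 4 5)(14 15) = [4, 1, 2, 3, 5, 0, 6, 7, 8, 9, 10, 11, 12, 13, 15, 14]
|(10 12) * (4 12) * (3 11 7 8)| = 12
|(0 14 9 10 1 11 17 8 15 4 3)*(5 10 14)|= |(0 5 10 1 11 17 8 15 4 3)(9 14)|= 10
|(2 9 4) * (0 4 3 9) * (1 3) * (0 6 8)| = 15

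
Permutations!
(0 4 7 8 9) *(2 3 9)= (0 4 7 8 2 3 9)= [4, 1, 3, 9, 7, 5, 6, 8, 2, 0]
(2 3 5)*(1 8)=(1 8)(2 3 5)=[0, 8, 3, 5, 4, 2, 6, 7, 1]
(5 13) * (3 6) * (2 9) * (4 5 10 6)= (2 9)(3 4 5 13 10 6)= [0, 1, 9, 4, 5, 13, 3, 7, 8, 2, 6, 11, 12, 10]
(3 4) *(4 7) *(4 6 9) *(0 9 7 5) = [9, 1, 2, 5, 3, 0, 7, 6, 8, 4] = (0 9 4 3 5)(6 7)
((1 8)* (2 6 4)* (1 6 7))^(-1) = (1 7 2 4 6 8)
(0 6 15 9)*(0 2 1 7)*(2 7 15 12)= (0 6 12 2 1 15 9 7)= [6, 15, 1, 3, 4, 5, 12, 0, 8, 7, 10, 11, 2, 13, 14, 9]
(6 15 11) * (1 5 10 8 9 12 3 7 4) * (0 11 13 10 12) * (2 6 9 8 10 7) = (0 11 9)(1 5 12 3 2 6 15 13 7 4) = [11, 5, 6, 2, 1, 12, 15, 4, 8, 0, 10, 9, 3, 7, 14, 13]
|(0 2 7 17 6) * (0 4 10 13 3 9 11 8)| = 12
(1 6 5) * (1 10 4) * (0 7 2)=(0 7 2)(1 6 5 10 4)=[7, 6, 0, 3, 1, 10, 5, 2, 8, 9, 4]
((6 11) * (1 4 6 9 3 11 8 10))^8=(1 8 4 10 6)(3 9 11)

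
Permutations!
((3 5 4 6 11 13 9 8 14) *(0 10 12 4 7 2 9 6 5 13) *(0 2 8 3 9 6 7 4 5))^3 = (0 5 10 4 12)(3 8)(7 9)(13 14) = ((0 10 12 5 4)(2 6 11)(3 13 7 8 14 9))^3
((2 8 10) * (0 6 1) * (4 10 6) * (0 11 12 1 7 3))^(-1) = (0 3 7 6 8 2 10 4)(1 12 11)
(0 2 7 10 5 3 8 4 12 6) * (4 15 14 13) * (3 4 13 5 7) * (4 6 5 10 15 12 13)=(0 2 3 8 12 5 6)(4 13)(7 15 14 10)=[2, 1, 3, 8, 13, 6, 0, 15, 12, 9, 7, 11, 5, 4, 10, 14]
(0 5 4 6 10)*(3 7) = (0 5 4 6 10)(3 7) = [5, 1, 2, 7, 6, 4, 10, 3, 8, 9, 0]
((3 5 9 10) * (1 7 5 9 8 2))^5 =(3 10 9) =((1 7 5 8 2)(3 9 10))^5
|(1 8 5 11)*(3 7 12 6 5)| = 8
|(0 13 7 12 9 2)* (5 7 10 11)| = |(0 13 10 11 5 7 12 9 2)| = 9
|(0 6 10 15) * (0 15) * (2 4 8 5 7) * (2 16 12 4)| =|(0 6 10)(4 8 5 7 16 12)| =6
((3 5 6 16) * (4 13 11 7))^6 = (3 6)(4 11)(5 16)(7 13) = ((3 5 6 16)(4 13 11 7))^6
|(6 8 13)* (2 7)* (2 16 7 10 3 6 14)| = |(2 10 3 6 8 13 14)(7 16)| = 14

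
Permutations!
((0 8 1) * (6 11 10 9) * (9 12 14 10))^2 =((0 8 1)(6 11 9)(10 12 14))^2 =(0 1 8)(6 9 11)(10 14 12)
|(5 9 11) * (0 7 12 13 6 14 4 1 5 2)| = |(0 7 12 13 6 14 4 1 5 9 11 2)| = 12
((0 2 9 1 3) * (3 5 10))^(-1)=(0 3 10 5 1 9 2)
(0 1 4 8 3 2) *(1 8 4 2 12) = (0 8 3 12 1 2) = [8, 2, 0, 12, 4, 5, 6, 7, 3, 9, 10, 11, 1]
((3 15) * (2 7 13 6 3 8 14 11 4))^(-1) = ((2 7 13 6 3 15 8 14 11 4))^(-1) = (2 4 11 14 8 15 3 6 13 7)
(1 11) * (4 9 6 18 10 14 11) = (1 4 9 6 18 10 14 11) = [0, 4, 2, 3, 9, 5, 18, 7, 8, 6, 14, 1, 12, 13, 11, 15, 16, 17, 10]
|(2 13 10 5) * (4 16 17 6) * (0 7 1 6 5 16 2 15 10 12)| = |(0 7 1 6 4 2 13 12)(5 15 10 16 17)| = 40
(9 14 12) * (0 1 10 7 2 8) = (0 1 10 7 2 8)(9 14 12) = [1, 10, 8, 3, 4, 5, 6, 2, 0, 14, 7, 11, 9, 13, 12]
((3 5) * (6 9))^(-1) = ((3 5)(6 9))^(-1) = (3 5)(6 9)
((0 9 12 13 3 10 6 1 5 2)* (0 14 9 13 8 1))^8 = (0 10 13 6 3)(1 5 2 14 9 12 8)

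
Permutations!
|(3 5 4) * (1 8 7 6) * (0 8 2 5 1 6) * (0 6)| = 20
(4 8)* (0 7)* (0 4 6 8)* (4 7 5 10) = (0 5 10 4)(6 8) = [5, 1, 2, 3, 0, 10, 8, 7, 6, 9, 4]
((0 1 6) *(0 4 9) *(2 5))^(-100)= ((0 1 6 4 9)(2 5))^(-100)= (9)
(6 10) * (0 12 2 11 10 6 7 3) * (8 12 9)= [9, 1, 11, 0, 4, 5, 6, 3, 12, 8, 7, 10, 2]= (0 9 8 12 2 11 10 7 3)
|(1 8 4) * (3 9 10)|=3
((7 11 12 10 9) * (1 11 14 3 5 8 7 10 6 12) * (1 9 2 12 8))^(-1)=(1 5 3 14 7 8 6 12 2 10 9 11)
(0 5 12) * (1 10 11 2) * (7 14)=[5, 10, 1, 3, 4, 12, 6, 14, 8, 9, 11, 2, 0, 13, 7]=(0 5 12)(1 10 11 2)(7 14)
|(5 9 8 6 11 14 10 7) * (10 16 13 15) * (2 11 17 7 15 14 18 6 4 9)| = 42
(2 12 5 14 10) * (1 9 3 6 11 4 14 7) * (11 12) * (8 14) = (1 9 3 6 12 5 7)(2 11 4 8 14 10) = [0, 9, 11, 6, 8, 7, 12, 1, 14, 3, 2, 4, 5, 13, 10]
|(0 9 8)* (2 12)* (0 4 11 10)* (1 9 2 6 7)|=|(0 2 12 6 7 1 9 8 4 11 10)|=11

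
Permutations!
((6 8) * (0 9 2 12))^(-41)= ((0 9 2 12)(6 8))^(-41)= (0 12 2 9)(6 8)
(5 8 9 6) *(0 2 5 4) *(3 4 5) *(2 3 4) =(0 3 2 4)(5 8 9 6) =[3, 1, 4, 2, 0, 8, 5, 7, 9, 6]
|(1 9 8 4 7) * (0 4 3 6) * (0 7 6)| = |(0 4 6 7 1 9 8 3)| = 8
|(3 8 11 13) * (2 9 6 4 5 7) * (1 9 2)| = |(1 9 6 4 5 7)(3 8 11 13)| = 12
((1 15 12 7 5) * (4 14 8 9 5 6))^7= ((1 15 12 7 6 4 14 8 9 5))^7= (1 8 6 15 9 4 12 5 14 7)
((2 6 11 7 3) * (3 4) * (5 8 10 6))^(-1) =(2 3 4 7 11 6 10 8 5)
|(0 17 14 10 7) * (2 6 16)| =15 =|(0 17 14 10 7)(2 6 16)|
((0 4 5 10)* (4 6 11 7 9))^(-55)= ((0 6 11 7 9 4 5 10))^(-55)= (0 6 11 7 9 4 5 10)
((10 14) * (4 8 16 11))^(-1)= (4 11 16 8)(10 14)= ((4 8 16 11)(10 14))^(-1)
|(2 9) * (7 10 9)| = |(2 7 10 9)| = 4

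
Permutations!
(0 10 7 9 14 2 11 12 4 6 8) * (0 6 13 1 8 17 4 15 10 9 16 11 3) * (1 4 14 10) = (0 9 10 7 16 11 12 15 1 8 6 17 14 2 3)(4 13) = [9, 8, 3, 0, 13, 5, 17, 16, 6, 10, 7, 12, 15, 4, 2, 1, 11, 14]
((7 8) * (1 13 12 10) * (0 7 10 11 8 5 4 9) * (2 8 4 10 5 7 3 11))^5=(1 5 2 13 10 8 12)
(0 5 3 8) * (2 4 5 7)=(0 7 2 4 5 3 8)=[7, 1, 4, 8, 5, 3, 6, 2, 0]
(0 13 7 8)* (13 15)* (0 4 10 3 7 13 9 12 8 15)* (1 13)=(1 13)(3 7 15 9 12 8 4 10)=[0, 13, 2, 7, 10, 5, 6, 15, 4, 12, 3, 11, 8, 1, 14, 9]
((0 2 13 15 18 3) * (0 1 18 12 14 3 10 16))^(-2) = ((0 2 13 15 12 14 3 1 18 10 16))^(-2) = (0 10 1 14 15 2 16 18 3 12 13)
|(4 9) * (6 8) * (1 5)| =|(1 5)(4 9)(6 8)| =2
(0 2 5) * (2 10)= (0 10 2 5)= [10, 1, 5, 3, 4, 0, 6, 7, 8, 9, 2]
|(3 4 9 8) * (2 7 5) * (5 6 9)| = 8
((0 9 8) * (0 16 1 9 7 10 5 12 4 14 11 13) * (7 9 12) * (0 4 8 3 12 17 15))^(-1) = (0 15 17 1 16 8 12 3 9)(4 13 11 14)(5 10 7)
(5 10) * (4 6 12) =[0, 1, 2, 3, 6, 10, 12, 7, 8, 9, 5, 11, 4] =(4 6 12)(5 10)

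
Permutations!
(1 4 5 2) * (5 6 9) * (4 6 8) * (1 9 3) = (1 6 3)(2 9 5)(4 8) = [0, 6, 9, 1, 8, 2, 3, 7, 4, 5]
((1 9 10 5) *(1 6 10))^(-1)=((1 9)(5 6 10))^(-1)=(1 9)(5 10 6)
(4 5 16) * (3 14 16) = [0, 1, 2, 14, 5, 3, 6, 7, 8, 9, 10, 11, 12, 13, 16, 15, 4] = (3 14 16 4 5)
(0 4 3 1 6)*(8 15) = [4, 6, 2, 1, 3, 5, 0, 7, 15, 9, 10, 11, 12, 13, 14, 8] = (0 4 3 1 6)(8 15)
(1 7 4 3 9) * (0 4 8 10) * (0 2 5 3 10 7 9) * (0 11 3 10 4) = (1 9)(2 5 10)(3 11)(7 8) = [0, 9, 5, 11, 4, 10, 6, 8, 7, 1, 2, 3]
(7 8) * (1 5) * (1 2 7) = (1 5 2 7 8) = [0, 5, 7, 3, 4, 2, 6, 8, 1]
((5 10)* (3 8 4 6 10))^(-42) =(10)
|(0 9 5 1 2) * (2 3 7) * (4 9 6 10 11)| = |(0 6 10 11 4 9 5 1 3 7 2)| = 11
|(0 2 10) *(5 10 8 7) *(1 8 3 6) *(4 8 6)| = 8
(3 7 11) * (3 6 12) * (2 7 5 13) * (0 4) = (0 4)(2 7 11 6 12 3 5 13) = [4, 1, 7, 5, 0, 13, 12, 11, 8, 9, 10, 6, 3, 2]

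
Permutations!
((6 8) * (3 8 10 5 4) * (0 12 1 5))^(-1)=((0 12 1 5 4 3 8 6 10))^(-1)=(0 10 6 8 3 4 5 1 12)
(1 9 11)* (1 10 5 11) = (1 9)(5 11 10) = [0, 9, 2, 3, 4, 11, 6, 7, 8, 1, 5, 10]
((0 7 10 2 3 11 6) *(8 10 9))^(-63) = ((0 7 9 8 10 2 3 11 6))^(-63) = (11)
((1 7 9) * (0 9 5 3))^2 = ((0 9 1 7 5 3))^2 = (0 1 5)(3 9 7)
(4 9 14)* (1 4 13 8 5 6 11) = (1 4 9 14 13 8 5 6 11) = [0, 4, 2, 3, 9, 6, 11, 7, 5, 14, 10, 1, 12, 8, 13]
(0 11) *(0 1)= [11, 0, 2, 3, 4, 5, 6, 7, 8, 9, 10, 1]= (0 11 1)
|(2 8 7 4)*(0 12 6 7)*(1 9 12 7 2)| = |(0 7 4 1 9 12 6 2 8)| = 9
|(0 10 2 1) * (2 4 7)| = |(0 10 4 7 2 1)| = 6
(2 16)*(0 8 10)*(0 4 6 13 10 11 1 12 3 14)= (0 8 11 1 12 3 14)(2 16)(4 6 13 10)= [8, 12, 16, 14, 6, 5, 13, 7, 11, 9, 4, 1, 3, 10, 0, 15, 2]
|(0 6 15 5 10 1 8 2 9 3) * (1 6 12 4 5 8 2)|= 12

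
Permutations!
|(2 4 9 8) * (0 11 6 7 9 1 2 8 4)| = |(0 11 6 7 9 4 1 2)| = 8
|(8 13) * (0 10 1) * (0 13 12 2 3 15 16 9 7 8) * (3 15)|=|(0 10 1 13)(2 15 16 9 7 8 12)|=28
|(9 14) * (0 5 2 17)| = 4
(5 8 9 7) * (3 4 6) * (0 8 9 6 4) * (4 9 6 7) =(0 8 7 5 6 3)(4 9) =[8, 1, 2, 0, 9, 6, 3, 5, 7, 4]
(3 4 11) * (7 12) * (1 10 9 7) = (1 10 9 7 12)(3 4 11) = [0, 10, 2, 4, 11, 5, 6, 12, 8, 7, 9, 3, 1]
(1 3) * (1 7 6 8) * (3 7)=(1 7 6 8)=[0, 7, 2, 3, 4, 5, 8, 6, 1]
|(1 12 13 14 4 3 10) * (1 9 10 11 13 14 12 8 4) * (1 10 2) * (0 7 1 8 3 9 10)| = 8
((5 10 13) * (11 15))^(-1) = (5 13 10)(11 15)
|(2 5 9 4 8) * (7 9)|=|(2 5 7 9 4 8)|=6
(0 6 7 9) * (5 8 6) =(0 5 8 6 7 9) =[5, 1, 2, 3, 4, 8, 7, 9, 6, 0]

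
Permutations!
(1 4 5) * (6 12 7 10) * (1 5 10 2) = (1 4 10 6 12 7 2) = [0, 4, 1, 3, 10, 5, 12, 2, 8, 9, 6, 11, 7]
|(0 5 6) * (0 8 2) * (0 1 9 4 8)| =15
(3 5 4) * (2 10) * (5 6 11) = (2 10)(3 6 11 5 4) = [0, 1, 10, 6, 3, 4, 11, 7, 8, 9, 2, 5]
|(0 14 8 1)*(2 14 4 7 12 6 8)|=14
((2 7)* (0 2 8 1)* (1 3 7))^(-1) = (0 1 2)(3 8 7)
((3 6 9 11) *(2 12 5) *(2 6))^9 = ((2 12 5 6 9 11 3))^9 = (2 5 9 3 12 6 11)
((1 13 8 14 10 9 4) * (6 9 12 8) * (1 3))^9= (1 9)(3 6)(4 13)(8 14 10 12)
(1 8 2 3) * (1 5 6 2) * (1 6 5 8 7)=(1 7)(2 3 8 6)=[0, 7, 3, 8, 4, 5, 2, 1, 6]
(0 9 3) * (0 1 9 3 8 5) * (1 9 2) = (0 3 9 8 5)(1 2) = [3, 2, 1, 9, 4, 0, 6, 7, 5, 8]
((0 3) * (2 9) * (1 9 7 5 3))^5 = (0 5 2 1 3 7 9)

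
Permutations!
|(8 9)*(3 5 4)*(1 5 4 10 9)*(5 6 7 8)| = 12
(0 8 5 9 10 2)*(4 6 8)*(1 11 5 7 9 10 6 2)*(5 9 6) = [4, 11, 0, 3, 2, 10, 8, 6, 7, 5, 1, 9] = (0 4 2)(1 11 9 5 10)(6 8 7)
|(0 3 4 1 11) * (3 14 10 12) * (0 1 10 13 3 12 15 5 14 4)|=8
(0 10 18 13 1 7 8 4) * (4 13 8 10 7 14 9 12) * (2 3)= (0 7 10 18 8 13 1 14 9 12 4)(2 3)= [7, 14, 3, 2, 0, 5, 6, 10, 13, 12, 18, 11, 4, 1, 9, 15, 16, 17, 8]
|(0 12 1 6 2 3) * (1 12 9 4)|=7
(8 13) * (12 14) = (8 13)(12 14) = [0, 1, 2, 3, 4, 5, 6, 7, 13, 9, 10, 11, 14, 8, 12]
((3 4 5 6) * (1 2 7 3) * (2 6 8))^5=(1 6)(2 8 5 4 3 7)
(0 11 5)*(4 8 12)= (0 11 5)(4 8 12)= [11, 1, 2, 3, 8, 0, 6, 7, 12, 9, 10, 5, 4]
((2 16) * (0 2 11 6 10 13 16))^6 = ((0 2)(6 10 13 16 11))^6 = (6 10 13 16 11)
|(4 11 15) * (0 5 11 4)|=4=|(0 5 11 15)|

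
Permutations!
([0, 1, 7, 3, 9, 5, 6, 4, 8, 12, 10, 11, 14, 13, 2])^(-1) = (2 14 12 9 4 7)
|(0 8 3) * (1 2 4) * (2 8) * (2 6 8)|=12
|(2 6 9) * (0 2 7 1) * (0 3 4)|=|(0 2 6 9 7 1 3 4)|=8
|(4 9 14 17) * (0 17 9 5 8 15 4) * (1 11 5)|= 6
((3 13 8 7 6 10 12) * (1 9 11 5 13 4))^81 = (1 12 7 5)(3 6 13 9)(4 10 8 11)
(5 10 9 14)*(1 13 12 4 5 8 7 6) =[0, 13, 2, 3, 5, 10, 1, 6, 7, 14, 9, 11, 4, 12, 8] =(1 13 12 4 5 10 9 14 8 7 6)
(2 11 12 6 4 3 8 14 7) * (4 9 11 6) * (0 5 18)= (0 5 18)(2 6 9 11 12 4 3 8 14 7)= [5, 1, 6, 8, 3, 18, 9, 2, 14, 11, 10, 12, 4, 13, 7, 15, 16, 17, 0]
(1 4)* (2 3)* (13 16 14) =(1 4)(2 3)(13 16 14) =[0, 4, 3, 2, 1, 5, 6, 7, 8, 9, 10, 11, 12, 16, 13, 15, 14]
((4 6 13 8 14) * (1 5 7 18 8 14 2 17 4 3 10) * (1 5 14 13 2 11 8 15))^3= (1 10 18 14 5 15 3 7)(2 6 4 17)(8 11)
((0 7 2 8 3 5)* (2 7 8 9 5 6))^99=((0 8 3 6 2 9 5))^99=(0 8 3 6 2 9 5)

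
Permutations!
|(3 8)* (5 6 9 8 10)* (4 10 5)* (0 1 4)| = 20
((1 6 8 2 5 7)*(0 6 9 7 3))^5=((0 6 8 2 5 3)(1 9 7))^5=(0 3 5 2 8 6)(1 7 9)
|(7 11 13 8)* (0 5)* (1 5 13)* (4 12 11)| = |(0 13 8 7 4 12 11 1 5)| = 9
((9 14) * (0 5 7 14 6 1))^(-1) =(0 1 6 9 14 7 5)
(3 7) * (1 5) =(1 5)(3 7) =[0, 5, 2, 7, 4, 1, 6, 3]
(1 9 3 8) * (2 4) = (1 9 3 8)(2 4) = [0, 9, 4, 8, 2, 5, 6, 7, 1, 3]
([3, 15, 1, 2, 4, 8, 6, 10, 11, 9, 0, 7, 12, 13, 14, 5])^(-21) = [10, 2, 3, 0, 4, 15, 6, 11, 5, 9, 7, 8, 12, 13, 14, 1]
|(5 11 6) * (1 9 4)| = 3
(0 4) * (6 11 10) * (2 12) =(0 4)(2 12)(6 11 10) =[4, 1, 12, 3, 0, 5, 11, 7, 8, 9, 6, 10, 2]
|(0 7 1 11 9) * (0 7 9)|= |(0 9 7 1 11)|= 5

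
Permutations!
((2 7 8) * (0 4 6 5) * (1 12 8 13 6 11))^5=((0 4 11 1 12 8 2 7 13 6 5))^5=(0 8 5 12 6 1 13 11 7 4 2)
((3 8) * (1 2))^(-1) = (1 2)(3 8) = ((1 2)(3 8))^(-1)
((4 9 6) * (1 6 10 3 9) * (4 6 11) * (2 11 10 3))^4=((1 10 2 11 4)(3 9))^4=(1 4 11 2 10)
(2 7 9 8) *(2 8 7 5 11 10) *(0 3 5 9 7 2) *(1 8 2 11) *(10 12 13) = [3, 8, 9, 5, 4, 1, 6, 7, 2, 11, 0, 12, 13, 10] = (0 3 5 1 8 2 9 11 12 13 10)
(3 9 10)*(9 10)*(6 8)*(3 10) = (10)(6 8) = [0, 1, 2, 3, 4, 5, 8, 7, 6, 9, 10]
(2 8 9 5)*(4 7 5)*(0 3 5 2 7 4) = (0 3 5 7 2 8 9) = [3, 1, 8, 5, 4, 7, 6, 2, 9, 0]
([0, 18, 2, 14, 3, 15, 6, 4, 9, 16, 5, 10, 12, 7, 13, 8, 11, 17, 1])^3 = (1 18)(3 7 14 4 13)(5 9 10 8 11 15 16)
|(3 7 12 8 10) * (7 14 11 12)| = |(3 14 11 12 8 10)| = 6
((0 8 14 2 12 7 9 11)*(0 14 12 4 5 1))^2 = (0 12 9 14 4 1 8 7 11 2 5)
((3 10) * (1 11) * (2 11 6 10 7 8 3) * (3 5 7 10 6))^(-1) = (1 11 2 10 3)(5 8 7)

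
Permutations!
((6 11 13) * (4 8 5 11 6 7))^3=(4 11)(5 7)(8 13)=((4 8 5 11 13 7))^3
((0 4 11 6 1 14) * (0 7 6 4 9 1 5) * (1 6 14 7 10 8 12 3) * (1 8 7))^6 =(14)(0 6)(5 9)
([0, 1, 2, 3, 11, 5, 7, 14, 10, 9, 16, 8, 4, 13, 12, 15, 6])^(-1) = (4 12 14 7 6 16 10 8 11)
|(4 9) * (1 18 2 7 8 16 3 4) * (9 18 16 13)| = 10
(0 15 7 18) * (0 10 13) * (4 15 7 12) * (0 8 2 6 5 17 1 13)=(0 7 18 10)(1 13 8 2 6 5 17)(4 15 12)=[7, 13, 6, 3, 15, 17, 5, 18, 2, 9, 0, 11, 4, 8, 14, 12, 16, 1, 10]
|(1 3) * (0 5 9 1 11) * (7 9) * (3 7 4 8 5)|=3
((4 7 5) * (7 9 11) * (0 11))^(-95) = ((0 11 7 5 4 9))^(-95) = (0 11 7 5 4 9)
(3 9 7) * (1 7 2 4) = (1 7 3 9 2 4) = [0, 7, 4, 9, 1, 5, 6, 3, 8, 2]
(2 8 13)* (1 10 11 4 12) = (1 10 11 4 12)(2 8 13) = [0, 10, 8, 3, 12, 5, 6, 7, 13, 9, 11, 4, 1, 2]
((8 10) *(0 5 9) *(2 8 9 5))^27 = ((0 2 8 10 9))^27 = (0 8 9 2 10)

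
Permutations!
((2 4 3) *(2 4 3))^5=(2 4 3)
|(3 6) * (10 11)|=2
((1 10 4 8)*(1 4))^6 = ((1 10)(4 8))^6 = (10)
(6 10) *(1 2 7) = (1 2 7)(6 10) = [0, 2, 7, 3, 4, 5, 10, 1, 8, 9, 6]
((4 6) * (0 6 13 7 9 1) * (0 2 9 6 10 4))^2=(0 4 7)(1 9 2)(6 10 13)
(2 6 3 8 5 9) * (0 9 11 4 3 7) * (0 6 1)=(0 9 2 1)(3 8 5 11 4)(6 7)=[9, 0, 1, 8, 3, 11, 7, 6, 5, 2, 10, 4]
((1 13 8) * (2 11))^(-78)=((1 13 8)(2 11))^(-78)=(13)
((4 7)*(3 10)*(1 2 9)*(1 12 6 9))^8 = ((1 2)(3 10)(4 7)(6 9 12))^8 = (6 12 9)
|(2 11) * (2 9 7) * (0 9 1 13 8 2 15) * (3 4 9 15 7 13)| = 8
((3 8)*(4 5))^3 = ((3 8)(4 5))^3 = (3 8)(4 5)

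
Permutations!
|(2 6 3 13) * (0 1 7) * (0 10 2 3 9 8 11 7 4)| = 42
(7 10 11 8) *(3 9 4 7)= (3 9 4 7 10 11 8)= [0, 1, 2, 9, 7, 5, 6, 10, 3, 4, 11, 8]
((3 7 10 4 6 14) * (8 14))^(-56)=(14)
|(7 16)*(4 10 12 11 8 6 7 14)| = |(4 10 12 11 8 6 7 16 14)| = 9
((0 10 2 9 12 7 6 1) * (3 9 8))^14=(0 3 6 2 12)(1 8 7 10 9)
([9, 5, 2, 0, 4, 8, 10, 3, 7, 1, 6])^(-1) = (0 3 7 8 5 1 9)(6 10)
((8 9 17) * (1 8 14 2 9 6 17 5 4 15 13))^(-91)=((1 8 6 17 14 2 9 5 4 15 13))^(-91)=(1 4 2 6 13 5 14 8 15 9 17)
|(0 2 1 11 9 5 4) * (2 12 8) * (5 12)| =6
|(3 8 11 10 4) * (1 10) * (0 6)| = 6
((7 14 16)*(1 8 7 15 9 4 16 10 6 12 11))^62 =(1 12 10 7)(4 15)(6 14 8 11)(9 16)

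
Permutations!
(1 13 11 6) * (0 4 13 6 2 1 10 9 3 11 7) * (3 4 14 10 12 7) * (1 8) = [14, 6, 8, 11, 13, 5, 12, 0, 1, 4, 9, 2, 7, 3, 10] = (0 14 10 9 4 13 3 11 2 8 1 6 12 7)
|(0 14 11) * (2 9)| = |(0 14 11)(2 9)| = 6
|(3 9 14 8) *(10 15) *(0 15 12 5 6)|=12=|(0 15 10 12 5 6)(3 9 14 8)|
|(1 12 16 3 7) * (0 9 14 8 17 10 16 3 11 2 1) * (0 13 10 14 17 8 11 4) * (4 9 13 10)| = 33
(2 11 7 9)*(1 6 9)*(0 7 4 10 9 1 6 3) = (0 7 6 1 3)(2 11 4 10 9) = [7, 3, 11, 0, 10, 5, 1, 6, 8, 2, 9, 4]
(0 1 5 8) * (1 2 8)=[2, 5, 8, 3, 4, 1, 6, 7, 0]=(0 2 8)(1 5)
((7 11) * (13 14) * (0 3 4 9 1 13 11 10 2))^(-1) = ((0 3 4 9 1 13 14 11 7 10 2))^(-1) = (0 2 10 7 11 14 13 1 9 4 3)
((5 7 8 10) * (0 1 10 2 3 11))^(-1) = ((0 1 10 5 7 8 2 3 11))^(-1) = (0 11 3 2 8 7 5 10 1)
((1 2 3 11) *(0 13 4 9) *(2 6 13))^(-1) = (0 9 4 13 6 1 11 3 2) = ((0 2 3 11 1 6 13 4 9))^(-1)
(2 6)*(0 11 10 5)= [11, 1, 6, 3, 4, 0, 2, 7, 8, 9, 5, 10]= (0 11 10 5)(2 6)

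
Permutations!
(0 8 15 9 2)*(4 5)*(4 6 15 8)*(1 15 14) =(0 4 5 6 14 1 15 9 2) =[4, 15, 0, 3, 5, 6, 14, 7, 8, 2, 10, 11, 12, 13, 1, 9]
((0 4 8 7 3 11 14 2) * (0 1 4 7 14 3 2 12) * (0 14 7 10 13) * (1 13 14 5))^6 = ((0 10 14 12 5 1 4 8 7 2 13)(3 11))^6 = (0 4 10 8 14 7 12 2 5 13 1)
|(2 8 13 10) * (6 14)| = |(2 8 13 10)(6 14)| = 4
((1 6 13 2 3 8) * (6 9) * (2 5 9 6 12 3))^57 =((1 6 13 5 9 12 3 8))^57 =(1 6 13 5 9 12 3 8)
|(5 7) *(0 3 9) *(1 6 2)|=|(0 3 9)(1 6 2)(5 7)|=6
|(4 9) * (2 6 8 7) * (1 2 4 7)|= |(1 2 6 8)(4 9 7)|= 12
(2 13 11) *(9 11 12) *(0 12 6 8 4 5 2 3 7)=(0 12 9 11 3 7)(2 13 6 8 4 5)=[12, 1, 13, 7, 5, 2, 8, 0, 4, 11, 10, 3, 9, 6]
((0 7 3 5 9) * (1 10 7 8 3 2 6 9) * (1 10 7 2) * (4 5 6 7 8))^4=(0 2 3 4 7 6 5 1 9 10 8)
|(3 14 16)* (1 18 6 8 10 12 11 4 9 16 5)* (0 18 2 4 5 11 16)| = |(0 18 6 8 10 12 16 3 14 11 5 1 2 4 9)| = 15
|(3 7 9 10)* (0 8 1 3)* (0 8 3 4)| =|(0 3 7 9 10 8 1 4)| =8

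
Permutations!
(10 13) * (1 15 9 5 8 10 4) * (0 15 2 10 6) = (0 15 9 5 8 6)(1 2 10 13 4) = [15, 2, 10, 3, 1, 8, 0, 7, 6, 5, 13, 11, 12, 4, 14, 9]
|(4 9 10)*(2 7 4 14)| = |(2 7 4 9 10 14)| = 6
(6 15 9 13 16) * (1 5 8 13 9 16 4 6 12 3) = (1 5 8 13 4 6 15 16 12 3) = [0, 5, 2, 1, 6, 8, 15, 7, 13, 9, 10, 11, 3, 4, 14, 16, 12]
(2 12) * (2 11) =(2 12 11) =[0, 1, 12, 3, 4, 5, 6, 7, 8, 9, 10, 2, 11]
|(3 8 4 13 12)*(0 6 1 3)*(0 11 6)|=|(1 3 8 4 13 12 11 6)|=8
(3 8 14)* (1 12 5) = (1 12 5)(3 8 14) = [0, 12, 2, 8, 4, 1, 6, 7, 14, 9, 10, 11, 5, 13, 3]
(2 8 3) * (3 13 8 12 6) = [0, 1, 12, 2, 4, 5, 3, 7, 13, 9, 10, 11, 6, 8] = (2 12 6 3)(8 13)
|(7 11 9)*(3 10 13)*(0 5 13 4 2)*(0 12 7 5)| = |(2 12 7 11 9 5 13 3 10 4)| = 10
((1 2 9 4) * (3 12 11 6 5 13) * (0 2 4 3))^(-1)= (0 13 5 6 11 12 3 9 2)(1 4)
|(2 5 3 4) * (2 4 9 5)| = 3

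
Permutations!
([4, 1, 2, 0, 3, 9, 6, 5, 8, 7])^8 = (0 3 4)(5 7 9)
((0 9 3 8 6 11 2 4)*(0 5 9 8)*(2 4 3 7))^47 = ((0 8 6 11 4 5 9 7 2 3))^47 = (0 7 4 8 2 5 6 3 9 11)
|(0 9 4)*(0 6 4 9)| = |(9)(4 6)| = 2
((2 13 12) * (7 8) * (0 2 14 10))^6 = ((0 2 13 12 14 10)(7 8))^6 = (14)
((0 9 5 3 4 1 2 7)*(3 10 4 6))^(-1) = (0 7 2 1 4 10 5 9)(3 6)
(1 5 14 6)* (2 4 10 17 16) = [0, 5, 4, 3, 10, 14, 1, 7, 8, 9, 17, 11, 12, 13, 6, 15, 2, 16] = (1 5 14 6)(2 4 10 17 16)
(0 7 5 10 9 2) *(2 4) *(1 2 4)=(0 7 5 10 9 1 2)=[7, 2, 0, 3, 4, 10, 6, 5, 8, 1, 9]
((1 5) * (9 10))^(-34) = ((1 5)(9 10))^(-34) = (10)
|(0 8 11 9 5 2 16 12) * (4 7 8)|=10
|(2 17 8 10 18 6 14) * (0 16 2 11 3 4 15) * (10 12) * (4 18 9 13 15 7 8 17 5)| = |(0 16 2 5 4 7 8 12 10 9 13 15)(3 18 6 14 11)| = 60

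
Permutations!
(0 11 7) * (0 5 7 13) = (0 11 13)(5 7) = [11, 1, 2, 3, 4, 7, 6, 5, 8, 9, 10, 13, 12, 0]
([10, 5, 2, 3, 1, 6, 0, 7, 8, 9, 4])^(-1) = (0 6 5 1 4 10)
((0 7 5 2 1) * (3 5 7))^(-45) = (7)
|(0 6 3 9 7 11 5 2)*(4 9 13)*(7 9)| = 9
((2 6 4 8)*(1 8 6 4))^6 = (1 8 2 4 6)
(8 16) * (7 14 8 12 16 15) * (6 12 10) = [0, 1, 2, 3, 4, 5, 12, 14, 15, 9, 6, 11, 16, 13, 8, 7, 10] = (6 12 16 10)(7 14 8 15)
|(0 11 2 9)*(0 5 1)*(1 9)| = |(0 11 2 1)(5 9)| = 4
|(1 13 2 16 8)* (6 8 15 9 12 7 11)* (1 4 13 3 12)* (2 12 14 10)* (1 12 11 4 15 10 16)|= |(1 3 14 16 10 2)(4 13 11 6 8 15 9 12 7)|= 18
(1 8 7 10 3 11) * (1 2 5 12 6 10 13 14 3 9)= (1 8 7 13 14 3 11 2 5 12 6 10 9)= [0, 8, 5, 11, 4, 12, 10, 13, 7, 1, 9, 2, 6, 14, 3]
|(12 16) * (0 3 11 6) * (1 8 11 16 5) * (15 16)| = |(0 3 15 16 12 5 1 8 11 6)| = 10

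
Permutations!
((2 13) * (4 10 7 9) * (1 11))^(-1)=((1 11)(2 13)(4 10 7 9))^(-1)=(1 11)(2 13)(4 9 7 10)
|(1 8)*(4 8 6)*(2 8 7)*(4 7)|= |(1 6 7 2 8)|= 5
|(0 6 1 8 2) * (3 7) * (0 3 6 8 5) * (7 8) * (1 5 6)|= |(0 7 1 6 5)(2 3 8)|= 15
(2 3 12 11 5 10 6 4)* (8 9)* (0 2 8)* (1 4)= (0 2 3 12 11 5 10 6 1 4 8 9)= [2, 4, 3, 12, 8, 10, 1, 7, 9, 0, 6, 5, 11]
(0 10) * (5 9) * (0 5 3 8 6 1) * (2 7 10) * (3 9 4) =(0 2 7 10 5 4 3 8 6 1) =[2, 0, 7, 8, 3, 4, 1, 10, 6, 9, 5]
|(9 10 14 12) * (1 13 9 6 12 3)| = 6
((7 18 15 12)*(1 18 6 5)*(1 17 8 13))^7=(1 17 7 18 8 6 15 13 5 12)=((1 18 15 12 7 6 5 17 8 13))^7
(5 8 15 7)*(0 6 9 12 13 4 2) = (0 6 9 12 13 4 2)(5 8 15 7) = [6, 1, 0, 3, 2, 8, 9, 5, 15, 12, 10, 11, 13, 4, 14, 7]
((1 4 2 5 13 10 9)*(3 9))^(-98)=((1 4 2 5 13 10 3 9))^(-98)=(1 3 13 2)(4 9 10 5)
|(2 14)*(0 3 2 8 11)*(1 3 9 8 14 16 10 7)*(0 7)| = 10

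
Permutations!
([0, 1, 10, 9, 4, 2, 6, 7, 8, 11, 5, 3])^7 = [0, 1, 10, 9, 4, 2, 6, 7, 8, 11, 5, 3]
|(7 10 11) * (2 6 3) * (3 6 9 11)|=6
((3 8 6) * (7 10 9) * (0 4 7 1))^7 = (0 4 7 10 9 1)(3 8 6)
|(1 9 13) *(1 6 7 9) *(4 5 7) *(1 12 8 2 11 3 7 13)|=8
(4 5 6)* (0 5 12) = (0 5 6 4 12) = [5, 1, 2, 3, 12, 6, 4, 7, 8, 9, 10, 11, 0]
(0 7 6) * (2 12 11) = (0 7 6)(2 12 11) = [7, 1, 12, 3, 4, 5, 0, 6, 8, 9, 10, 2, 11]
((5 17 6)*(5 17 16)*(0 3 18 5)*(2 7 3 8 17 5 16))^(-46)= (0 5 18 17 7)(2 16 6 3 8)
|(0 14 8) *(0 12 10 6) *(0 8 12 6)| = 4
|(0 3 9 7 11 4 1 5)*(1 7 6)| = 6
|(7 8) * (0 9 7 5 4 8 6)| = 12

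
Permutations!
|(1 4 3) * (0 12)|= 6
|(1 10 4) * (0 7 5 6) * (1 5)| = |(0 7 1 10 4 5 6)| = 7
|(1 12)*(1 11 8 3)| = 5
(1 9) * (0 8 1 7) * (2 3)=[8, 9, 3, 2, 4, 5, 6, 0, 1, 7]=(0 8 1 9 7)(2 3)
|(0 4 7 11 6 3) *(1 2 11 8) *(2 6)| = 14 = |(0 4 7 8 1 6 3)(2 11)|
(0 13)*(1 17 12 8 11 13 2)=(0 2 1 17 12 8 11 13)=[2, 17, 1, 3, 4, 5, 6, 7, 11, 9, 10, 13, 8, 0, 14, 15, 16, 12]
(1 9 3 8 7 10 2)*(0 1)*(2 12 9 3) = (0 1 3 8 7 10 12 9 2) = [1, 3, 0, 8, 4, 5, 6, 10, 7, 2, 12, 11, 9]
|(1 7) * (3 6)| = 2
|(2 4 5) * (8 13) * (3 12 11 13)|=15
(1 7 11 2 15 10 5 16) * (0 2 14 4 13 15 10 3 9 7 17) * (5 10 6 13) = [2, 17, 6, 9, 5, 16, 13, 11, 8, 7, 10, 14, 12, 15, 4, 3, 1, 0] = (0 2 6 13 15 3 9 7 11 14 4 5 16 1 17)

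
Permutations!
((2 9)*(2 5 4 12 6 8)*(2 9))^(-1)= ((4 12 6 8 9 5))^(-1)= (4 5 9 8 6 12)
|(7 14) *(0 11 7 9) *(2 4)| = 10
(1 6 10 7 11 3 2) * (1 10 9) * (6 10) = (1 10 7 11 3 2 6 9) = [0, 10, 6, 2, 4, 5, 9, 11, 8, 1, 7, 3]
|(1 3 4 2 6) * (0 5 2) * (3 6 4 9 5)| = 6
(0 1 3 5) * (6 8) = (0 1 3 5)(6 8) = [1, 3, 2, 5, 4, 0, 8, 7, 6]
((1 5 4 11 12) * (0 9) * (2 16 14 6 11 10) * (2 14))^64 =(16)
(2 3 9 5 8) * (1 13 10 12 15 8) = (1 13 10 12 15 8 2 3 9 5) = [0, 13, 3, 9, 4, 1, 6, 7, 2, 5, 12, 11, 15, 10, 14, 8]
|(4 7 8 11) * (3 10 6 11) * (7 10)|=12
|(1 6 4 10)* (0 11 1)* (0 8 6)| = |(0 11 1)(4 10 8 6)| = 12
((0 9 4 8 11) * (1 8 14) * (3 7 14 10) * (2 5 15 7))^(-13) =((0 9 4 10 3 2 5 15 7 14 1 8 11))^(-13) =(15)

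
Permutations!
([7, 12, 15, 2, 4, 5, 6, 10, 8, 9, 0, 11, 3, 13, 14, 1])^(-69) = (1 12 3 2 15)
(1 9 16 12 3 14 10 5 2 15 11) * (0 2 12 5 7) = (0 2 15 11 1 9 16 5 12 3 14 10 7) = [2, 9, 15, 14, 4, 12, 6, 0, 8, 16, 7, 1, 3, 13, 10, 11, 5]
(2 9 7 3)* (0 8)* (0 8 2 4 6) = (0 2 9 7 3 4 6) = [2, 1, 9, 4, 6, 5, 0, 3, 8, 7]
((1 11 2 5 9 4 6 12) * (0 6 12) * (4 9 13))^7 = (13)(0 6)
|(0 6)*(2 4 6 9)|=|(0 9 2 4 6)|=5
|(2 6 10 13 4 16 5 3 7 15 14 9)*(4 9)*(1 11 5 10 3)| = 33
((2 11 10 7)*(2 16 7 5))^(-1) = (2 5 10 11)(7 16)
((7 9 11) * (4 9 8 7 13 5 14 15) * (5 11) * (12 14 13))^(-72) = (15)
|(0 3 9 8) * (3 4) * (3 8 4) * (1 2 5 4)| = 8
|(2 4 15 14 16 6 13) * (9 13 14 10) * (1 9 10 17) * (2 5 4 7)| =|(1 9 13 5 4 15 17)(2 7)(6 14 16)| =42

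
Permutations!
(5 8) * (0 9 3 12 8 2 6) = (0 9 3 12 8 5 2 6) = [9, 1, 6, 12, 4, 2, 0, 7, 5, 3, 10, 11, 8]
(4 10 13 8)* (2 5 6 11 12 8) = [0, 1, 5, 3, 10, 6, 11, 7, 4, 9, 13, 12, 8, 2] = (2 5 6 11 12 8 4 10 13)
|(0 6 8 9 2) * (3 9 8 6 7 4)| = 6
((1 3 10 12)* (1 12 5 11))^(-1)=((12)(1 3 10 5 11))^(-1)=(12)(1 11 5 10 3)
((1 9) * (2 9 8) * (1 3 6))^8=(1 2 3)(6 8 9)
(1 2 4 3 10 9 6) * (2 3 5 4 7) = [0, 3, 7, 10, 5, 4, 1, 2, 8, 6, 9] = (1 3 10 9 6)(2 7)(4 5)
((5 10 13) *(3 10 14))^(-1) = ((3 10 13 5 14))^(-1) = (3 14 5 13 10)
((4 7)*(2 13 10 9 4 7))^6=(2 13 10 9 4)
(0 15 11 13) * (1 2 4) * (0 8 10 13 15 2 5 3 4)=(0 2)(1 5 3 4)(8 10 13)(11 15)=[2, 5, 0, 4, 1, 3, 6, 7, 10, 9, 13, 15, 12, 8, 14, 11]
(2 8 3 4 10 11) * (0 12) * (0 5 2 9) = (0 12 5 2 8 3 4 10 11 9) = [12, 1, 8, 4, 10, 2, 6, 7, 3, 0, 11, 9, 5]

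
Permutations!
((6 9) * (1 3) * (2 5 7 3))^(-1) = ((1 2 5 7 3)(6 9))^(-1) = (1 3 7 5 2)(6 9)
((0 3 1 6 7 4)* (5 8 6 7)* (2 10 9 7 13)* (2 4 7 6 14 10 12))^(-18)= ((0 3 1 13 4)(2 12)(5 8 14 10 9 6))^(-18)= (14)(0 1 4 3 13)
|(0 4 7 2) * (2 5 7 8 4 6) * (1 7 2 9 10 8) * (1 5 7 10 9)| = 8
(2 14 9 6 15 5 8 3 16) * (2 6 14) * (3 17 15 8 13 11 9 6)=(3 16)(5 13 11 9 14 6 8 17 15)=[0, 1, 2, 16, 4, 13, 8, 7, 17, 14, 10, 9, 12, 11, 6, 5, 3, 15]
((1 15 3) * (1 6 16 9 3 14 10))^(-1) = ((1 15 14 10)(3 6 16 9))^(-1) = (1 10 14 15)(3 9 16 6)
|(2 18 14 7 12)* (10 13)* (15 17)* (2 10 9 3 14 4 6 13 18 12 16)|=12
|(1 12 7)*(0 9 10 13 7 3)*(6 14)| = 8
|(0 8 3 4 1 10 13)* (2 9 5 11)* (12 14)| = 28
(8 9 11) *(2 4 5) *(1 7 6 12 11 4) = (1 7 6 12 11 8 9 4 5 2) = [0, 7, 1, 3, 5, 2, 12, 6, 9, 4, 10, 8, 11]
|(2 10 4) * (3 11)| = |(2 10 4)(3 11)| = 6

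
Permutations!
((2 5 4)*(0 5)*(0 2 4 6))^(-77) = ((0 5 6))^(-77) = (0 5 6)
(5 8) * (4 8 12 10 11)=[0, 1, 2, 3, 8, 12, 6, 7, 5, 9, 11, 4, 10]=(4 8 5 12 10 11)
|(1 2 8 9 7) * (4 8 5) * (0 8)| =8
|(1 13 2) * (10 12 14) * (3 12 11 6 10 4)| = 12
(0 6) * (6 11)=(0 11 6)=[11, 1, 2, 3, 4, 5, 0, 7, 8, 9, 10, 6]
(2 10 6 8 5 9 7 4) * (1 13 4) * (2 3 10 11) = [0, 13, 11, 10, 3, 9, 8, 1, 5, 7, 6, 2, 12, 4] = (1 13 4 3 10 6 8 5 9 7)(2 11)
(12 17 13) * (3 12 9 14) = (3 12 17 13 9 14) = [0, 1, 2, 12, 4, 5, 6, 7, 8, 14, 10, 11, 17, 9, 3, 15, 16, 13]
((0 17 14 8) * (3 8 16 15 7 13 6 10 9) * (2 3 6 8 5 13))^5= ((0 17 14 16 15 7 2 3 5 13 8)(6 10 9))^5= (0 7 8 15 13 16 5 14 3 17 2)(6 9 10)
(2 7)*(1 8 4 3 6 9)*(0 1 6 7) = (0 1 8 4 3 7 2)(6 9) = [1, 8, 0, 7, 3, 5, 9, 2, 4, 6]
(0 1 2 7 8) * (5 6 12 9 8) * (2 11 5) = (0 1 11 5 6 12 9 8)(2 7) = [1, 11, 7, 3, 4, 6, 12, 2, 0, 8, 10, 5, 9]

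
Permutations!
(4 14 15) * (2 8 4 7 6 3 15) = (2 8 4 14)(3 15 7 6) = [0, 1, 8, 15, 14, 5, 3, 6, 4, 9, 10, 11, 12, 13, 2, 7]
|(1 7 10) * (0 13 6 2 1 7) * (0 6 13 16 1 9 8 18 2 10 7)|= 20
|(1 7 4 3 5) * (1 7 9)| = |(1 9)(3 5 7 4)| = 4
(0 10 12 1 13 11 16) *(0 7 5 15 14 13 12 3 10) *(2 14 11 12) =(1 2 14 13 12)(3 10)(5 15 11 16 7) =[0, 2, 14, 10, 4, 15, 6, 5, 8, 9, 3, 16, 1, 12, 13, 11, 7]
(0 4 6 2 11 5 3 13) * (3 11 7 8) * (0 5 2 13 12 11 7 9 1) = (0 4 6 13 5 7 8 3 12 11 2 9 1) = [4, 0, 9, 12, 6, 7, 13, 8, 3, 1, 10, 2, 11, 5]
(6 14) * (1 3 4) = (1 3 4)(6 14) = [0, 3, 2, 4, 1, 5, 14, 7, 8, 9, 10, 11, 12, 13, 6]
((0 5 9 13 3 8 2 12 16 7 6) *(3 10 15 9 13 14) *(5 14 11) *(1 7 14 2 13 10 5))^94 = ((0 2 12 16 14 3 8 13 5 10 15 9 11 1 7 6))^94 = (0 7 11 15 5 8 14 12)(1 9 10 13 3 16 2 6)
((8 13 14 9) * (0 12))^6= (8 14)(9 13)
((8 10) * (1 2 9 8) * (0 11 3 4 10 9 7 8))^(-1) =(0 9 8 7 2 1 10 4 3 11)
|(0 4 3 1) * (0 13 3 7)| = 3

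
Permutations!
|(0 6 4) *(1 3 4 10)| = 6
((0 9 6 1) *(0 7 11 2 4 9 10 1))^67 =(0 11 6 7 9 1 4 10 2)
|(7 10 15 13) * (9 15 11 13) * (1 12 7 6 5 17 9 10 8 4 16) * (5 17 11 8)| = |(1 12 7 5 11 13 6 17 9 15 10 8 4 16)| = 14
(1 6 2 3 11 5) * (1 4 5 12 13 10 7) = (1 6 2 3 11 12 13 10 7)(4 5) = [0, 6, 3, 11, 5, 4, 2, 1, 8, 9, 7, 12, 13, 10]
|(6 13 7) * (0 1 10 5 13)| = |(0 1 10 5 13 7 6)| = 7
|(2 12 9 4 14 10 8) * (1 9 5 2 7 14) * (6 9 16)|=|(1 16 6 9 4)(2 12 5)(7 14 10 8)|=60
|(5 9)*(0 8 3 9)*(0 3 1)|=3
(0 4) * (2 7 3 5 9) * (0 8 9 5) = (0 4 8 9 2 7 3) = [4, 1, 7, 0, 8, 5, 6, 3, 9, 2]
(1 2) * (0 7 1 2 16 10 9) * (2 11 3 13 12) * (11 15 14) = (0 7 1 16 10 9)(2 15 14 11 3 13 12) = [7, 16, 15, 13, 4, 5, 6, 1, 8, 0, 9, 3, 2, 12, 11, 14, 10]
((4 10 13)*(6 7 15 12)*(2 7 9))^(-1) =((2 7 15 12 6 9)(4 10 13))^(-1) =(2 9 6 12 15 7)(4 13 10)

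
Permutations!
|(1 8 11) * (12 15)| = 6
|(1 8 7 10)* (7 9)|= 5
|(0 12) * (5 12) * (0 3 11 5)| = |(3 11 5 12)| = 4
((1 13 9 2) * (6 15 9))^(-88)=(1 6 9)(2 13 15)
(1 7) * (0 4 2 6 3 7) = [4, 0, 6, 7, 2, 5, 3, 1] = (0 4 2 6 3 7 1)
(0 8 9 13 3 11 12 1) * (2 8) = [2, 0, 8, 11, 4, 5, 6, 7, 9, 13, 10, 12, 1, 3] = (0 2 8 9 13 3 11 12 1)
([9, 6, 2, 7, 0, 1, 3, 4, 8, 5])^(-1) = [4, 5, 2, 6, 7, 9, 1, 3, 8, 0]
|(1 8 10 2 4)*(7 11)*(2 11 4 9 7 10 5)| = 14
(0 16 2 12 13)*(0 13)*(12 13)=(0 16 2 13 12)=[16, 1, 13, 3, 4, 5, 6, 7, 8, 9, 10, 11, 0, 12, 14, 15, 2]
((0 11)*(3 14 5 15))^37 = ((0 11)(3 14 5 15))^37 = (0 11)(3 14 5 15)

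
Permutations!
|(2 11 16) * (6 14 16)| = 5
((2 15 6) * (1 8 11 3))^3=(15)(1 3 11 8)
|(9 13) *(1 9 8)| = |(1 9 13 8)| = 4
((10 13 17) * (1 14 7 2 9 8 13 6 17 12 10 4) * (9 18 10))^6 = (1 6 2)(4 10 7)(8 12)(9 13)(14 17 18) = ((1 14 7 2 18 10 6 17 4)(8 13 12 9))^6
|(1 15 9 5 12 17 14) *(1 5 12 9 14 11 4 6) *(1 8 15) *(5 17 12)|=14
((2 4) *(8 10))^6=((2 4)(8 10))^6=(10)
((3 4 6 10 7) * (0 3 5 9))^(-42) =(0 5 10 4)(3 9 7 6)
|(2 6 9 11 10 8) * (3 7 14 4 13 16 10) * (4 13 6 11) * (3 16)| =60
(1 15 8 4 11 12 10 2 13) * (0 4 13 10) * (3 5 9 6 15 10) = (0 4 11 12)(1 10 2 3 5 9 6 15 8 13) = [4, 10, 3, 5, 11, 9, 15, 7, 13, 6, 2, 12, 0, 1, 14, 8]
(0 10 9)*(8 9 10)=(10)(0 8 9)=[8, 1, 2, 3, 4, 5, 6, 7, 9, 0, 10]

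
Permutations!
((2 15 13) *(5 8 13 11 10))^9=(2 11 5 13 15 10 8)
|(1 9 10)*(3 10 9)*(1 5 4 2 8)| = 7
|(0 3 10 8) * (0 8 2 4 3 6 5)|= |(0 6 5)(2 4 3 10)|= 12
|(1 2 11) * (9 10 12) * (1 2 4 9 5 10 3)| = 12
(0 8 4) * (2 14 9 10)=(0 8 4)(2 14 9 10)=[8, 1, 14, 3, 0, 5, 6, 7, 4, 10, 2, 11, 12, 13, 9]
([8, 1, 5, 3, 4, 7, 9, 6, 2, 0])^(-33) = (0 2 7 9 8 5 6)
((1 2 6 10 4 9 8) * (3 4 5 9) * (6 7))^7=(1 8 9 5 10 6 7 2)(3 4)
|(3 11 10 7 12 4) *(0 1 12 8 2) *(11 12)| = 21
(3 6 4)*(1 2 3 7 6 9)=(1 2 3 9)(4 7 6)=[0, 2, 3, 9, 7, 5, 4, 6, 8, 1]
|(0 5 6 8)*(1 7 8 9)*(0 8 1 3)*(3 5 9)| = |(0 9 5 6 3)(1 7)| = 10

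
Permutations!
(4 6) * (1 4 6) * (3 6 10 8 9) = (1 4)(3 6 10 8 9) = [0, 4, 2, 6, 1, 5, 10, 7, 9, 3, 8]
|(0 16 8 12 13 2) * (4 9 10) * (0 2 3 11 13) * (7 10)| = 12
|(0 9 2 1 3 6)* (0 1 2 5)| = |(0 9 5)(1 3 6)| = 3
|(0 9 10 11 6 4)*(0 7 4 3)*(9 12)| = 14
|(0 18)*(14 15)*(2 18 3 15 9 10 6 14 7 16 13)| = 8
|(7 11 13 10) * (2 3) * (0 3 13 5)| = |(0 3 2 13 10 7 11 5)| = 8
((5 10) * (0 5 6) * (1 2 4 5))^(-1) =(0 6 10 5 4 2 1)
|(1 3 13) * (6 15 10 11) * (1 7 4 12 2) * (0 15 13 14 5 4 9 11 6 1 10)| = 26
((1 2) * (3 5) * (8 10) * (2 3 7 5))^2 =((1 3 2)(5 7)(8 10))^2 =(10)(1 2 3)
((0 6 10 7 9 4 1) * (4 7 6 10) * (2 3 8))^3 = ((0 10 6 4 1)(2 3 8)(7 9))^3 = (0 4 10 1 6)(7 9)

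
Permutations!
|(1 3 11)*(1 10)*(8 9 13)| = |(1 3 11 10)(8 9 13)| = 12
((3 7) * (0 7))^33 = ((0 7 3))^33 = (7)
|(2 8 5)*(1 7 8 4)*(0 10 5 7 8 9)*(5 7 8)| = |(0 10 7 9)(1 5 2 4)| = 4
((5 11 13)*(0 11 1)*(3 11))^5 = (0 1 5 13 11 3)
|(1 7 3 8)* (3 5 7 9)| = |(1 9 3 8)(5 7)| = 4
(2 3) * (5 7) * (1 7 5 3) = (1 7 3 2) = [0, 7, 1, 2, 4, 5, 6, 3]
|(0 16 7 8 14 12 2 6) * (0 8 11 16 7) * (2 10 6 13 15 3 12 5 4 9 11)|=16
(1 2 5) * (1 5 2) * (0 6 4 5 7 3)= (0 6 4 5 7 3)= [6, 1, 2, 0, 5, 7, 4, 3]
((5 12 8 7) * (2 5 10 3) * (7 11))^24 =(12)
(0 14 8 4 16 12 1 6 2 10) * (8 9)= [14, 6, 10, 3, 16, 5, 2, 7, 4, 8, 0, 11, 1, 13, 9, 15, 12]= (0 14 9 8 4 16 12 1 6 2 10)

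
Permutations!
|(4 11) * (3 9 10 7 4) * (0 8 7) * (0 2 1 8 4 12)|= |(0 4 11 3 9 10 2 1 8 7 12)|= 11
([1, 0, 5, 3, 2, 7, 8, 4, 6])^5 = (0 1)(2 5 7 4)(6 8)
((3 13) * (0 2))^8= ((0 2)(3 13))^8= (13)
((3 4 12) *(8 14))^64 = (14)(3 4 12)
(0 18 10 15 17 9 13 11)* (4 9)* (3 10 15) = (0 18 15 17 4 9 13 11)(3 10) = [18, 1, 2, 10, 9, 5, 6, 7, 8, 13, 3, 0, 12, 11, 14, 17, 16, 4, 15]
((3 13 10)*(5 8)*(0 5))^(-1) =(0 8 5)(3 10 13)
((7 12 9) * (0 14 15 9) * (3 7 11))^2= (0 15 11 7)(3 12 14 9)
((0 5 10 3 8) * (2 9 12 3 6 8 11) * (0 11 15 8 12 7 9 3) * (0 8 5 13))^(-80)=(2 3 15 5 10 6 12 8 11)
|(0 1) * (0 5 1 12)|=2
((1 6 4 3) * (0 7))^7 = ((0 7)(1 6 4 3))^7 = (0 7)(1 3 4 6)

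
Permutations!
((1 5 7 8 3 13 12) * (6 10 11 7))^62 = ((1 5 6 10 11 7 8 3 13 12))^62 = (1 6 11 8 13)(3 12 5 10 7)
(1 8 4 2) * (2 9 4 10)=(1 8 10 2)(4 9)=[0, 8, 1, 3, 9, 5, 6, 7, 10, 4, 2]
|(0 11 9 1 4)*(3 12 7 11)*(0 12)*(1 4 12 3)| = 8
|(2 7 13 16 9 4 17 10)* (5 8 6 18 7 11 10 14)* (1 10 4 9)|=|(1 10 2 11 4 17 14 5 8 6 18 7 13 16)|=14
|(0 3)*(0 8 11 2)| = |(0 3 8 11 2)| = 5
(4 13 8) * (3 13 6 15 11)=(3 13 8 4 6 15 11)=[0, 1, 2, 13, 6, 5, 15, 7, 4, 9, 10, 3, 12, 8, 14, 11]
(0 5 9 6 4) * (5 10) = (0 10 5 9 6 4) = [10, 1, 2, 3, 0, 9, 4, 7, 8, 6, 5]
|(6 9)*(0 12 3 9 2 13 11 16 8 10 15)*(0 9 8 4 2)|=|(0 12 3 8 10 15 9 6)(2 13 11 16 4)|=40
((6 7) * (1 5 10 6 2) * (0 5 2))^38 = (0 6 5 7 10)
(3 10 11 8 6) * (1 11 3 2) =(1 11 8 6 2)(3 10) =[0, 11, 1, 10, 4, 5, 2, 7, 6, 9, 3, 8]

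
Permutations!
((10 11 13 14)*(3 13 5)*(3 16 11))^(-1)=((3 13 14 10)(5 16 11))^(-1)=(3 10 14 13)(5 11 16)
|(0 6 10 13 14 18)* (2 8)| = 6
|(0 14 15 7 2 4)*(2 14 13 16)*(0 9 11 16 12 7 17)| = |(0 13 12 7 14 15 17)(2 4 9 11 16)| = 35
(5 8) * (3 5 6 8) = (3 5)(6 8) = [0, 1, 2, 5, 4, 3, 8, 7, 6]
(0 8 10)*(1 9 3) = [8, 9, 2, 1, 4, 5, 6, 7, 10, 3, 0] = (0 8 10)(1 9 3)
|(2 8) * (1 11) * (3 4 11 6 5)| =|(1 6 5 3 4 11)(2 8)| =6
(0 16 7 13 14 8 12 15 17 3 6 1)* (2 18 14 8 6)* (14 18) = (18)(0 16 7 13 8 12 15 17 3 2 14 6 1) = [16, 0, 14, 2, 4, 5, 1, 13, 12, 9, 10, 11, 15, 8, 6, 17, 7, 3, 18]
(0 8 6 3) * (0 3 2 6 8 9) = (0 9)(2 6) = [9, 1, 6, 3, 4, 5, 2, 7, 8, 0]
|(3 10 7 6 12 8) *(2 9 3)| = 8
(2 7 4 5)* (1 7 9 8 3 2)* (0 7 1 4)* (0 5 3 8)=(0 7 5 4 3 2 9)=[7, 1, 9, 2, 3, 4, 6, 5, 8, 0]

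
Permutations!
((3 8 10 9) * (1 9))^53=((1 9 3 8 10))^53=(1 8 9 10 3)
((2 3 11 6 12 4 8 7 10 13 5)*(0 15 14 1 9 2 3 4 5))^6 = (0 4 15 8 14 7 1 10 9 13 2)(3 11 6 12 5) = ((0 15 14 1 9 2 4 8 7 10 13)(3 11 6 12 5))^6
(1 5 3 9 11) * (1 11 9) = (11)(1 5 3) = [0, 5, 2, 1, 4, 3, 6, 7, 8, 9, 10, 11]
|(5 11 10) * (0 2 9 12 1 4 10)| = |(0 2 9 12 1 4 10 5 11)| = 9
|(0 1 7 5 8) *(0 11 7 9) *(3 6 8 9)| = |(0 1 3 6 8 11 7 5 9)| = 9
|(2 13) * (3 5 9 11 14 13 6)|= 8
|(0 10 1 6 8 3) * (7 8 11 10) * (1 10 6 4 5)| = |(0 7 8 3)(1 4 5)(6 11)| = 12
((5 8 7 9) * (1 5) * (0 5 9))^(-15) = (0 5 8 7)(1 9)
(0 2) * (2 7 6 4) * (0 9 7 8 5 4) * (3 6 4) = (0 8 5 3 6)(2 9 7 4) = [8, 1, 9, 6, 2, 3, 0, 4, 5, 7]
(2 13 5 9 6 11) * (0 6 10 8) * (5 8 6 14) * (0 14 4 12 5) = (0 4 12 5 9 10 6 11 2 13 8 14) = [4, 1, 13, 3, 12, 9, 11, 7, 14, 10, 6, 2, 5, 8, 0]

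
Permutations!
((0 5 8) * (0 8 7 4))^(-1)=(8)(0 4 7 5)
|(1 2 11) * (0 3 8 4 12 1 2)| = |(0 3 8 4 12 1)(2 11)| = 6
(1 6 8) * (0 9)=(0 9)(1 6 8)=[9, 6, 2, 3, 4, 5, 8, 7, 1, 0]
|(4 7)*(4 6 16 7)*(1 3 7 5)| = 6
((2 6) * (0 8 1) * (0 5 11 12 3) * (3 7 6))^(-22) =((0 8 1 5 11 12 7 6 2 3))^(-22) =(0 2 7 11 1)(3 6 12 5 8)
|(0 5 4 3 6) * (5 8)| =6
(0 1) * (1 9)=(0 9 1)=[9, 0, 2, 3, 4, 5, 6, 7, 8, 1]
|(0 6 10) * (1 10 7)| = |(0 6 7 1 10)| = 5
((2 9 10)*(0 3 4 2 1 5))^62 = ((0 3 4 2 9 10 1 5))^62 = (0 1 9 4)(2 3 5 10)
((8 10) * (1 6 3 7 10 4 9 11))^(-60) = ((1 6 3 7 10 8 4 9 11))^(-60) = (1 7 4)(3 8 11)(6 10 9)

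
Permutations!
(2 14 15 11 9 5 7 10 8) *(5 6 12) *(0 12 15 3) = [12, 1, 14, 0, 4, 7, 15, 10, 2, 6, 8, 9, 5, 13, 3, 11] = (0 12 5 7 10 8 2 14 3)(6 15 11 9)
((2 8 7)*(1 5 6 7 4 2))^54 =((1 5 6 7)(2 8 4))^54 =(8)(1 6)(5 7)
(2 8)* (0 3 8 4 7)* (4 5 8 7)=(0 3 7)(2 5 8)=[3, 1, 5, 7, 4, 8, 6, 0, 2]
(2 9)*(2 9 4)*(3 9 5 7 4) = (2 3 9 5 7 4) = [0, 1, 3, 9, 2, 7, 6, 4, 8, 5]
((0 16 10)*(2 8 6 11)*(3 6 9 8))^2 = (0 10 16)(2 6)(3 11)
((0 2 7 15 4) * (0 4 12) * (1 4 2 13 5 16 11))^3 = (0 16 4 15 13 11 2 12 5 1 7)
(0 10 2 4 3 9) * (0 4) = (0 10 2)(3 9 4) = [10, 1, 0, 9, 3, 5, 6, 7, 8, 4, 2]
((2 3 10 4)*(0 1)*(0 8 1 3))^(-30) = (10)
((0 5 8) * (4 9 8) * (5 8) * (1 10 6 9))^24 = (10)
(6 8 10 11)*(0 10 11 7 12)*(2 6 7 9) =(0 10 9 2 6 8 11 7 12) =[10, 1, 6, 3, 4, 5, 8, 12, 11, 2, 9, 7, 0]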